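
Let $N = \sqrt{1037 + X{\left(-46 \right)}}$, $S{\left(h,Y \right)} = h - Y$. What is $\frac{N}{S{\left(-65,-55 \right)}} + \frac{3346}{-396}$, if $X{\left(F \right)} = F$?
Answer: $- \frac{1673}{198} - \frac{\sqrt{991}}{10} \approx -11.598$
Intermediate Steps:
$N = \sqrt{991}$ ($N = \sqrt{1037 - 46} = \sqrt{991} \approx 31.48$)
$\frac{N}{S{\left(-65,-55 \right)}} + \frac{3346}{-396} = \frac{\sqrt{991}}{-65 - -55} + \frac{3346}{-396} = \frac{\sqrt{991}}{-65 + 55} + 3346 \left(- \frac{1}{396}\right) = \frac{\sqrt{991}}{-10} - \frac{1673}{198} = \sqrt{991} \left(- \frac{1}{10}\right) - \frac{1673}{198} = - \frac{\sqrt{991}}{10} - \frac{1673}{198} = - \frac{1673}{198} - \frac{\sqrt{991}}{10}$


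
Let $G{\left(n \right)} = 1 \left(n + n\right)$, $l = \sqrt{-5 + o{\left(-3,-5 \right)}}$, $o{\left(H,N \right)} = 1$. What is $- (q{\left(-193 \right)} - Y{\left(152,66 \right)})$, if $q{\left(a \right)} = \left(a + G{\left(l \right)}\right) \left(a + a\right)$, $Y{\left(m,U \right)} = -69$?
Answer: $-74567 + 1544 i \approx -74567.0 + 1544.0 i$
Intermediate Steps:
$l = 2 i$ ($l = \sqrt{-5 + 1} = \sqrt{-4} = 2 i \approx 2.0 i$)
$G{\left(n \right)} = 2 n$ ($G{\left(n \right)} = 1 \cdot 2 n = 2 n$)
$q{\left(a \right)} = 2 a \left(a + 4 i\right)$ ($q{\left(a \right)} = \left(a + 2 \cdot 2 i\right) \left(a + a\right) = \left(a + 4 i\right) 2 a = 2 a \left(a + 4 i\right)$)
$- (q{\left(-193 \right)} - Y{\left(152,66 \right)}) = - (2 \left(-193\right) \left(-193 + 4 i\right) - -69) = - (\left(74498 - 1544 i\right) + 69) = - (74567 - 1544 i) = -74567 + 1544 i$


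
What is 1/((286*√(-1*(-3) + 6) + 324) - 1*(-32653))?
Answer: 1/33835 ≈ 2.9555e-5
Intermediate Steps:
1/((286*√(-1*(-3) + 6) + 324) - 1*(-32653)) = 1/((286*√(3 + 6) + 324) + 32653) = 1/((286*√9 + 324) + 32653) = 1/((286*3 + 324) + 32653) = 1/((858 + 324) + 32653) = 1/(1182 + 32653) = 1/33835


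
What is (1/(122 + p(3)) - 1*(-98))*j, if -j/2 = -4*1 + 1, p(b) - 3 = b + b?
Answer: 77034/131 ≈ 588.05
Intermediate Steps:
p(b) = 3 + 2*b (p(b) = 3 + (b + b) = 3 + 2*b)
j = 6 (j = -2*(-4*1 + 1) = -2*(-4 + 1) = -2*(-3) = 6)
(1/(122 + p(3)) - 1*(-98))*j = (1/(122 + (3 + 2*3)) - 1*(-98))*6 = (1/(122 + (3 + 6)) + 98)*6 = (1/(122 + 9) + 98)*6 = (1/131 + 98)*6 = (12839/131)*6 = 77034/131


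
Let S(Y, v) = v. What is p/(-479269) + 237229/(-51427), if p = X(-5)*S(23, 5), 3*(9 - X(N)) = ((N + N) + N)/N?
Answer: -113698562681/24647366863 ≈ -4.6130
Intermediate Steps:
X(N) = 8 (X(N) = 9 - ((N + N) + N)/(3*N) = 9 - (2*N + N)/(3*N) = 9 - 3*N/(3*N) = 9 - ⅓*3 = 9 - 1 = 8)
p = 40 (p = 8*5 = 40)
p/(-479269) + 237229/(-51427) = 40/(-479269) + 237229/(-51427) = 40*(-1/479269) + 237229*(-1/51427) = -40/479269 - 237229/51427 = -113698562681/24647366863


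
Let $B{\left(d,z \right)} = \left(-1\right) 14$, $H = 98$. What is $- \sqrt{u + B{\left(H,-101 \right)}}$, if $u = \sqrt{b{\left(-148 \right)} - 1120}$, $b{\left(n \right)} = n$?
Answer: $- \sqrt{-14 + 2 i \sqrt{317}} \approx -3.483 - 5.1119 i$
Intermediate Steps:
$B{\left(d,z \right)} = -14$
$u = 2 i \sqrt{317}$ ($u = \sqrt{-148 - 1120} = \sqrt{-1268} = 2 i \sqrt{317} \approx 35.609 i$)
$- \sqrt{u + B{\left(H,-101 \right)}} = - \sqrt{2 i \sqrt{317} - 14} = - \sqrt{-14 + 2 i \sqrt{317}}$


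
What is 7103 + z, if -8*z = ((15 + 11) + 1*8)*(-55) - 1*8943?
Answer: 67637/8 ≈ 8454.6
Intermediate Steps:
z = 10813/8 (z = -(((15 + 11) + 1*8)*(-55) - 1*8943)/8 = -((26 + 8)*(-55) - 8943)/8 = -(34*(-55) - 8943)/8 = -(-1870 - 8943)/8 = -⅛*(-10813) = 10813/8 ≈ 1351.6)
7103 + z = 7103 + 10813/8 = 67637/8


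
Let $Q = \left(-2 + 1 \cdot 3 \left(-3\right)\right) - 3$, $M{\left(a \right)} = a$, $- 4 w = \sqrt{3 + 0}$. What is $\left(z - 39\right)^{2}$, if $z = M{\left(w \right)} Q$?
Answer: $\frac{6231}{4} - 273 \sqrt{3} \approx 1084.9$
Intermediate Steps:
$w = - \frac{\sqrt{3}}{4}$ ($w = - \frac{\sqrt{3 + 0}}{4} = - \frac{\sqrt{3}}{4} \approx -0.43301$)
$Q = -14$ ($Q = \left(-2 + 3 \left(-3\right)\right) - 3 = \left(-2 - 9\right) - 3 = -11 - 3 = -14$)
$z = \frac{7 \sqrt{3}}{2}$ ($z = - \frac{\sqrt{3}}{4} \left(-14\right) = \frac{7 \sqrt{3}}{2} \approx 6.0622$)
$\left(z - 39\right)^{2} = \left(\frac{7 \sqrt{3}}{2} - 39\right)^{2} = \left(-39 + \frac{7 \sqrt{3}}{2}\right)^{2}$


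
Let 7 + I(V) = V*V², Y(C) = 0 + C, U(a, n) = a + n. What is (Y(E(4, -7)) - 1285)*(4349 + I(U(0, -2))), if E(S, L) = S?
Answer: -5551854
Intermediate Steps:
Y(C) = C
I(V) = -7 + V³ (I(V) = -7 + V*V² = -7 + V³)
(Y(E(4, -7)) - 1285)*(4349 + I(U(0, -2))) = (4 - 1285)*(4349 + (-7 + (0 - 2)³)) = -1281*(4349 + (-7 + (-2)³)) = -1281*(4349 + (-7 - 8)) = -1281*(4349 - 15) = -1281*4334 = -5551854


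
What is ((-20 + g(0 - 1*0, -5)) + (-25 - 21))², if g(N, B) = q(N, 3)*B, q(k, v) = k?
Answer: 4356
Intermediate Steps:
g(N, B) = B*N (g(N, B) = N*B = B*N)
((-20 + g(0 - 1*0, -5)) + (-25 - 21))² = ((-20 - 5*(0 - 1*0)) + (-25 - 21))² = ((-20 - 5*(0 + 0)) - 46)² = ((-20 - 5*0) - 46)² = ((-20 + 0) - 46)² = (-20 - 46)² = (-66)² = 4356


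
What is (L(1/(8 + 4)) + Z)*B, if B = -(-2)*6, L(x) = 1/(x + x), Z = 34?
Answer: 480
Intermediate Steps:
L(x) = 1/(2*x)
B = 12 (B = -1*(-12) = 12)
(L(1/(8 + 4)) + Z)*B = (1/(2*(1/(8 + 4))) + 34)*12 = (1/(2*(1/12)) + 34)*12 = ((½)*12 + 34)*12 = (6 + 34)*12 = 40*12 = 480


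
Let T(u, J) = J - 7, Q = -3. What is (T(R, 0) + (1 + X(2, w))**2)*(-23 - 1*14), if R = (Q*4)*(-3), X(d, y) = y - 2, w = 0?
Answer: 222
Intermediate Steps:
X(d, y) = -2 + y
R = 36 (R = -3*4*(-3) = -12*(-3) = 36)
T(u, J) = -7 + J
(T(R, 0) + (1 + X(2, w))**2)*(-23 - 1*14) = ((-7 + 0) + (1 + (-2 + 0))**2)*(-23 - 1*14) = (-7 + (1 - 2)**2)*(-23 - 14) = (-7 + (-1)**2)*(-37) = (-7 + 1)*(-37) = -6*(-37) = 222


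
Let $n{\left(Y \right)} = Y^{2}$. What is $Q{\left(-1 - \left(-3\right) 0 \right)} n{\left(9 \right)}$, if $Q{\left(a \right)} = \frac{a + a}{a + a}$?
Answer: $81$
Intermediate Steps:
$Q{\left(a \right)} = 1$ ($Q{\left(a \right)} = \frac{2 a}{2 a} = 2 a \frac{1}{2 a} = 1$)
$Q{\left(-1 - \left(-3\right) 0 \right)} n{\left(9 \right)} = 1 \cdot 9^{2} = 1 \cdot 81 = 81$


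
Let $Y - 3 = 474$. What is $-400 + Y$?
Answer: $77$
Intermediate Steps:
$Y = 477$ ($Y = 3 + 474 = 477$)
$-400 + Y = -400 + 477 = 77$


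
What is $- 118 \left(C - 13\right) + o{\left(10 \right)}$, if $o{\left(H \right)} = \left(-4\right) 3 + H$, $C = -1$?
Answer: $1650$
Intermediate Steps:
$o{\left(H \right)} = -12 + H$
$- 118 \left(C - 13\right) + o{\left(10 \right)} = - 118 \left(-1 - 13\right) + \left(-12 + 10\right) = \left(-118\right) \left(-14\right) - 2 = 1652 - 2 = 1650$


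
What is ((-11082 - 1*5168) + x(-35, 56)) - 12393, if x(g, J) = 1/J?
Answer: -1604007/56 ≈ -28643.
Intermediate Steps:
((-11082 - 1*5168) + x(-35, 56)) - 12393 = ((-11082 - 1*5168) + 1/56) - 12393 = ((-11082 - 5168) + 1/56) - 12393 = (-16250 + 1/56) - 12393 = -909999/56 - 12393 = -1604007/56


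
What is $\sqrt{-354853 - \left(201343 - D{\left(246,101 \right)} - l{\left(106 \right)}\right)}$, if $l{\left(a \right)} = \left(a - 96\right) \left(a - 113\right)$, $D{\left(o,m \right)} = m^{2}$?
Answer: $i \sqrt{546065} \approx 738.96 i$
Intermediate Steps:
$l{\left(a \right)} = \left(-113 + a\right) \left(-96 + a\right)$ ($l{\left(a \right)} = \left(-96 + a\right) \left(-113 + a\right) = \left(-113 + a\right) \left(-96 + a\right)$)
$\sqrt{-354853 - \left(201343 - D{\left(246,101 \right)} - l{\left(106 \right)}\right)} = \sqrt{-354853 + \left(-201343 + \left(\left(10848 + 106^{2} - 22154\right) + 101^{2}\right)\right)} = \sqrt{-354853 + \left(-201343 + \left(\left(10848 + 11236 - 22154\right) + 10201\right)\right)} = \sqrt{-354853 + \left(-201343 + \left(-70 + 10201\right)\right)} = \sqrt{-354853 + \left(-201343 + 10131\right)} = \sqrt{-354853 - 191212} = \sqrt{-546065} = i \sqrt{546065}$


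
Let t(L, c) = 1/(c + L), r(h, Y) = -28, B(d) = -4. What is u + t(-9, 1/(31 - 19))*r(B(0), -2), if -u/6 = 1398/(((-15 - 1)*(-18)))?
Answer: -22243/856 ≈ -25.985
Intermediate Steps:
u = -233/8 (u = -8388/((-15 - 1)*(-18)) = -8388/((-16*(-18))) = -8388/288 = -6*233/48 = -233/8 ≈ -29.125)
t(L, c) = 1/(L + c)
u + t(-9, 1/(31 - 19))*r(B(0), -2) = -233/8 - 28/(-9 + 1/(31 - 19)) = -233/8 - 28/(-9 + 1/12) = -233/8 - 28/(-107/12) = -233/8 - 12/107*(-28) = -233/8 + 336/107 = -22243/856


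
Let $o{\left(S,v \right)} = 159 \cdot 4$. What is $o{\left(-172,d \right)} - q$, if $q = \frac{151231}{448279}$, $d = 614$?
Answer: $\frac{284954213}{448279} \approx 635.66$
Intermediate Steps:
$q = \frac{151231}{448279}$ ($q = 151231 \cdot \frac{1}{448279} = \frac{151231}{448279} \approx 0.33736$)
$o{\left(S,v \right)} = 636$
$o{\left(-172,d \right)} - q = 636 - \frac{151231}{448279} = \frac{284954213}{448279}$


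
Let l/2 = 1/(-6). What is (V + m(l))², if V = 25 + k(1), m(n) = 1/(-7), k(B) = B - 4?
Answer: 23409/49 ≈ 477.73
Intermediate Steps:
k(B) = -4 + B
l = -⅓ (l = 2*(1/(-6)) = 2*(1*(-⅙)) = 2*(-⅙) = -⅓ ≈ -0.33333)
m(n) = -⅐
V = 22 (V = 25 + (-4 + 1) = 25 - 3 = 22)
(V + m(l))² = (22 - ⅐)² = (153/7)² = 23409/49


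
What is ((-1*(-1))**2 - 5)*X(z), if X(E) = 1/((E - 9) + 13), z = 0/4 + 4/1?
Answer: -1/2 ≈ -0.50000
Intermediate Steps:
z = 4 (z = 0*(1/4) + 4*1 = 0 + 4 = 4)
X(E) = 1/(4 + E) (X(E) = 1/((-9 + E) + 13) = 1/(4 + E))
((-1*(-1))**2 - 5)*X(z) = ((-1*(-1))**2 - 5)/(4 + 4) = (1**2 - 5)/8 = (1 - 5)*(1/8) = -4*1/8 = -1/2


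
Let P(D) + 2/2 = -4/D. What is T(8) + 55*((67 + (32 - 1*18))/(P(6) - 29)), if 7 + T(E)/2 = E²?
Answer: -2877/92 ≈ -31.272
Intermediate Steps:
T(E) = -14 + 2*E²
P(D) = -1 - 4/D
T(8) + 55*((67 + (32 - 1*18))/(P(6) - 29)) = (-14 + 2*8²) + 55*((67 + (32 - 1*18))/((-4 - 1*6)/6 - 29)) = (-14 + 2*64) + 55*((67 + (32 - 18))/((-4 - 6)/6 - 29)) = (-14 + 128) + 55*((67 + 14)/((⅙)*(-10) - 29)) = 114 + 55*(81/(-5/3 - 29)) = 114 + 55*(81/(-92/3)) = 114 + 55*(81*(-3/92)) = 114 + 55*(-243/92) = 114 - 13365/92 = -2877/92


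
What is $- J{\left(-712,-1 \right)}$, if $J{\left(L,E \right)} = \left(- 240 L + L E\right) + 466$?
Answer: $-172058$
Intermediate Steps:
$J{\left(L,E \right)} = 466 - 240 L + E L$ ($J{\left(L,E \right)} = \left(- 240 L + E L\right) + 466 = 466 - 240 L + E L$)
$- J{\left(-712,-1 \right)} = - (466 - -170880 - -712) = - (466 + 170880 + 712) = \left(-1\right) 172058 = -172058$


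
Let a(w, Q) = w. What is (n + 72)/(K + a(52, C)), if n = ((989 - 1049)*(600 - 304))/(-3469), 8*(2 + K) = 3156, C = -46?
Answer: 535056/3083941 ≈ 0.17350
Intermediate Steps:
K = 785/2 (K = -2 + (1/8)*3156 = -2 + 789/2 = 785/2 ≈ 392.50)
n = 17760/3469 (n = -60*296*(-1/3469) = -17760*(-1/3469) = 17760/3469 ≈ 5.1196)
(n + 72)/(K + a(52, C)) = (17760/3469 + 72)/(785/2 + 52) = 267528/(3469*(889/2)) = (267528/3469)*(2/889) = 535056/3083941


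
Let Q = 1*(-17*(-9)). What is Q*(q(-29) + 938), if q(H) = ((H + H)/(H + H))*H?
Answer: 139077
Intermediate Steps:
Q = 153 (Q = 1*153 = 153)
q(H) = H (q(H) = ((2*H)/((2*H)))*H = ((2*H)*(1/(2*H)))*H = 1*H = H)
Q*(q(-29) + 938) = 153*(-29 + 938) = 153*909 = 139077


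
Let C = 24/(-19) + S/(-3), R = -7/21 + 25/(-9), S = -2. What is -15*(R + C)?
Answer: 3170/57 ≈ 55.614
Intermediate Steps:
R = -28/9 (R = -7*1/21 + 25*(-1/9) = -1/3 - 25/9 = -28/9 ≈ -3.1111)
C = -34/57 (C = 24/(-19) - 2/(-3) = 24*(-1/19) - 2*(-1/3) = -24/19 + 2/3 = -34/57 ≈ -0.59649)
-15*(R + C) = -15*(-28/9 - 34/57) = -15*(-634/171) = 3170/57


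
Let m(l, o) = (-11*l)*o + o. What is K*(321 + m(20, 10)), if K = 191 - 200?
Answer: 16821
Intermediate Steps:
K = -9
m(l, o) = o - 11*l*o (m(l, o) = -11*l*o + o = o - 11*l*o)
K*(321 + m(20, 10)) = -9*(321 + 10*(1 - 11*20)) = -9*(321 + 10*(1 - 220)) = -9*(321 + 10*(-219)) = -9*(321 - 2190) = -9*(-1869) = 16821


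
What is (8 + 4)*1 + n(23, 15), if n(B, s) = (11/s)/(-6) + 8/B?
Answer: 25307/2070 ≈ 12.226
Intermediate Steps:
n(B, s) = 8/B - 11/(6*s) (n(B, s) = (11/s)*(-⅙) + 8/B = -11/(6*s) + 8/B = 8/B - 11/(6*s))
(8 + 4)*1 + n(23, 15) = (8 + 4)*1 + (8/23 - 11/6/15) = 12*1 + (8*(1/23) - 11/6*1/15) = 12 + (8/23 - 11/90) = 12 + 467/2070 = 25307/2070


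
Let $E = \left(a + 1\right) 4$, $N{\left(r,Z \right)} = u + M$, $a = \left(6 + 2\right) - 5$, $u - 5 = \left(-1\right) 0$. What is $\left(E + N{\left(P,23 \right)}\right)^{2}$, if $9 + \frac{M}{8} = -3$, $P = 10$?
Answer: $5625$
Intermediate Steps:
$u = 5$ ($u = 5 - 0 = 5 + 0 = 5$)
$M = -96$ ($M = -72 + 8 \left(-3\right) = -72 - 24 = -96$)
$a = 3$ ($a = 8 - 5 = 3$)
$N{\left(r,Z \right)} = -91$ ($N{\left(r,Z \right)} = 5 - 96 = -91$)
$E = 16$ ($E = \left(3 + 1\right) 4 = 4 \cdot 4 = 16$)
$\left(E + N{\left(P,23 \right)}\right)^{2} = \left(16 - 91\right)^{2} = \left(-75\right)^{2} = 5625$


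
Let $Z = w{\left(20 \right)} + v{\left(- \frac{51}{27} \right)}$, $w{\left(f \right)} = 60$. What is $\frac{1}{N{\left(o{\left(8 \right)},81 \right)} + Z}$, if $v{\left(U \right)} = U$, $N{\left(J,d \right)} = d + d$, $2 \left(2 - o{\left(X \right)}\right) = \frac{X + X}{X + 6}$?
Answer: $\frac{9}{1981} \approx 0.0045432$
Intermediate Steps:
$o{\left(X \right)} = 2 - \frac{X}{6 + X}$ ($o{\left(X \right)} = 2 - \frac{\left(X + X\right) \frac{1}{X + 6}}{2} = 2 - \frac{2 X \frac{1}{6 + X}}{2} = 2 - \frac{X}{6 + X}$)
$N{\left(J,d \right)} = 2 d$
$Z = \frac{523}{9}$ ($Z = 60 - \frac{51}{27} = 60 - \frac{17}{9} = \frac{523}{9} \approx 58.111$)
$\frac{1}{N{\left(o{\left(8 \right)},81 \right)} + Z} = \frac{1}{2 \cdot 81 + \frac{523}{9}} = \frac{1}{162 + \frac{523}{9}} = \frac{1}{\frac{1981}{9}} = \frac{9}{1981}$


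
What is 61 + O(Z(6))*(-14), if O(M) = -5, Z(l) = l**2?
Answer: 131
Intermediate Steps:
61 + O(Z(6))*(-14) = 61 - 5*(-14) = 61 + 70 = 131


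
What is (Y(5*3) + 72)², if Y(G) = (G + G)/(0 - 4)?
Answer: 16641/4 ≈ 4160.3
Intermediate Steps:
Y(G) = -G/2 (Y(G) = (2*G)/(-4) = (2*G)*(-¼) = -G/2)
(Y(5*3) + 72)² = (-5*3/2 + 72)² = (-½*15 + 72)² = (-15/2 + 72)² = (129/2)² = 16641/4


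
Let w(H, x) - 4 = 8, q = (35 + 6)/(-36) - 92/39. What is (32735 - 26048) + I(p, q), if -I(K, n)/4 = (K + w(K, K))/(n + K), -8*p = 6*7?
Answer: 13694607/2047 ≈ 6690.1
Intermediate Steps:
q = -1637/468 (q = 41*(-1/36) - 92*1/39 = -41/36 - 92/39 = -1637/468 ≈ -3.4979)
w(H, x) = 12 (w(H, x) = 4 + 8 = 12)
p = -21/4 (p = -3*7/4 = -⅛*42 = -21/4 ≈ -5.2500)
I(K, n) = -4*(12 + K)/(K + n) (I(K, n) = -4*(K + 12)/(n + K) = -4*(12 + K)/(K + n))
(32735 - 26048) + I(p, q) = (32735 - 26048) + 4*(-12 - 1*(-21/4))/(-21/4 - 1637/468) = 6687 + 4*(-12 + 21/4)/(-2047/234) = 6687 + 4*(-234/2047)*(-27/4) = 6687 + 6318/2047 = 13694607/2047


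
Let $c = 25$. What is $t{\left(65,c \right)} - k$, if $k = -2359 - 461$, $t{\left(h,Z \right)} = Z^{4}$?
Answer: $393445$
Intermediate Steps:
$k = -2820$
$t{\left(65,c \right)} - k = 25^{4} - -2820 = 390625 + 2820 = 393445$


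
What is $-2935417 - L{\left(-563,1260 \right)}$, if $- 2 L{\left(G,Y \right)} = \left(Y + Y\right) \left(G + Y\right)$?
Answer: $-2057197$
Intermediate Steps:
$L{\left(G,Y \right)} = - Y \left(G + Y\right)$ ($L{\left(G,Y \right)} = - \frac{\left(Y + Y\right) \left(G + Y\right)}{2} = - \frac{2 Y \left(G + Y\right)}{2} = - Y \left(G + Y\right)$)
$-2935417 - L{\left(-563,1260 \right)} = -2935417 - \left(-1\right) 1260 \left(-563 + 1260\right) = -2935417 - \left(-1\right) 1260 \cdot 697 = -2935417 - -878220 = -2935417 + 878220 = -2057197$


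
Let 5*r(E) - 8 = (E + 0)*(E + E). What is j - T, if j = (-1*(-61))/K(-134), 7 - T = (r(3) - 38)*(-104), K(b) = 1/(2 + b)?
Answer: -23239/5 ≈ -4647.8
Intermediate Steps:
r(E) = 8/5 + 2*E²/5 (r(E) = 8/5 + ((E + 0)*(E + E))/5 = 8/5 + (E*(2*E))/5 = 8/5 + (2*E²)/5 = 8/5 + 2*E²/5)
T = -17021/5 (T = 7 - ((8/5 + (⅖)*3²) - 38)*(-104) = 7 - ((8/5 + (⅖)*9) - 38)*(-104) = 7 - ((8/5 + 18/5) - 38)*(-104) = 7 - (26/5 - 38)*(-104) = 7 - (-164)*(-104)/5 = 7 - 1*17056/5 = 7 - 17056/5 = -17021/5 ≈ -3404.2)
j = -8052 (j = (-1*(-61))/(1/(2 - 134)) = 61/(1/(-132)) = 61/(-1/132) = 61*(-132) = -8052)
j - T = -8052 - 1*(-17021/5) = -8052 + 17021/5 = -23239/5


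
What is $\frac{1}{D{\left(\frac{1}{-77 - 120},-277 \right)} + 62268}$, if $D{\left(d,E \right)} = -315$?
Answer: $\frac{1}{61953} \approx 1.6141 \cdot 10^{-5}$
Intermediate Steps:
$\frac{1}{D{\left(\frac{1}{-77 - 120},-277 \right)} + 62268} = \frac{1}{-315 + 62268} = \frac{1}{61953}$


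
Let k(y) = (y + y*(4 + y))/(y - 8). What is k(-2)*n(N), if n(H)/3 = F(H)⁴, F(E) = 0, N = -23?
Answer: 0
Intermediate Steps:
k(y) = (y + y*(4 + y))/(-8 + y)
n(H) = 0 (n(H) = 3*0⁴ = 3*0 = 0)
k(-2)*n(N) = -2*(5 - 2)/(-8 - 2)*0 = -2*3/(-10)*0 = -2*(-⅒)*3*0 = (⅗)*0 = 0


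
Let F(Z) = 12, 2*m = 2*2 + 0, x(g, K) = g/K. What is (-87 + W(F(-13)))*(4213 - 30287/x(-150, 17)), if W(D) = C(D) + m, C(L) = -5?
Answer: -3440487/5 ≈ -6.8810e+5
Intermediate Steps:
m = 2 (m = (2*2 + 0)/2 = (4 + 0)/2 = (1/2)*4 = 2)
W(D) = -3 (W(D) = -5 + 2 = -3)
(-87 + W(F(-13)))*(4213 - 30287/x(-150, 17)) = (-87 - 3)*(4213 - 30287/((-150/17))) = -90*(4213 - 30287/((-150*1/17))) = -90*(4213 - 30287/(-150/17)) = -90*(4213 - 30287*(-17/150)) = -90*(4213 + 514879/150) = -90*1146829/150 = -3440487/5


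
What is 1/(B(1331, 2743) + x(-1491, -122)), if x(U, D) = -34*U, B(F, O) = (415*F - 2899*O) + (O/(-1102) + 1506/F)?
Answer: -1466762/10779086319597 ≈ -1.3607e-7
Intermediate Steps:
B(F, O) = 415*F + 1506/F - 3194699*O/1102 (B(F, O) = (-2899*O + 415*F) + (O*(-1/1102) + 1506/F) = (-2899*O + 415*F) + (-O/1102 + 1506/F) = (-2899*O + 415*F) + (1506/F - O/1102) = 415*F + 1506/F - 3194699*O/1102)
1/(B(1331, 2743) + x(-1491, -122)) = 1/((415*1331 + 1506/1331 - 3194699/1102*2743) - 34*(-1491)) = 1/((552365 + 1506*(1/1331) - 8763059357/1102) + 50694) = 1/((552365 + 1506/1331 - 8763059357/1102) + 50694) = 1/(-10853442352425/1466762 + 50694) = 1/(-10779086319597/1466762) = -1466762/10779086319597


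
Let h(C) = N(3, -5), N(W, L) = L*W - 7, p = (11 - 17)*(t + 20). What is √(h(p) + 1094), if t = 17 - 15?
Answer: 4*√67 ≈ 32.741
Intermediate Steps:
t = 2
p = -132 (p = (11 - 17)*(2 + 20) = -6*22 = -132)
N(W, L) = -7 + L*W
h(C) = -22 (h(C) = -7 - 5*3 = -7 - 15 = -22)
√(h(p) + 1094) = √(-22 + 1094) = √1072 = 4*√67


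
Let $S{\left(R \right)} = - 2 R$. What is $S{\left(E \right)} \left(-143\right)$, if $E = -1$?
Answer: $-286$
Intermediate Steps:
$S{\left(E \right)} \left(-143\right) = \left(-2\right) \left(-1\right) \left(-143\right) = 2 \left(-143\right) = -286$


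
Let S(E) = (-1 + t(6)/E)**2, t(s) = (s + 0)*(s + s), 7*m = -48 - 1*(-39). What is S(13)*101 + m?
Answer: 2459546/1183 ≈ 2079.1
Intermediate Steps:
m = -9/7 (m = (-48 - 1*(-39))/7 = (-48 + 39)/7 = (1/7)*(-9) = -9/7 ≈ -1.2857)
t(s) = 2*s**2 (t(s) = s*(2*s) = 2*s**2)
S(E) = (-1 + 72/E)**2 (S(E) = (-1 + (2*6**2)/E)**2 = (-1 + (2*36)/E)**2 = (-1 + 72/E)**2)
S(13)*101 + m = ((-72 + 13)**2/13**2)*101 - 9/7 = ((1/169)*(-59)**2)*101 - 9/7 = ((1/169)*3481)*101 - 9/7 = (3481/169)*101 - 9/7 = 351581/169 - 9/7 = 2459546/1183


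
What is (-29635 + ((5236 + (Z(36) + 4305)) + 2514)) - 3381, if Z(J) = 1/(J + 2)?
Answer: -796517/38 ≈ -20961.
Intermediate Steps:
Z(J) = 1/(2 + J)
(-29635 + ((5236 + (Z(36) + 4305)) + 2514)) - 3381 = (-29635 + ((5236 + (1/(2 + 36) + 4305)) + 2514)) - 3381 = (-29635 + ((5236 + (1/38 + 4305)) + 2514)) - 3381 = (-29635 + ((5236 + 163591/38) + 2514)) - 3381 = (-29635 + (362559/38 + 2514)) - 3381 = (-29635 + 458091/38) - 3381 = -668039/38 - 3381 = -796517/38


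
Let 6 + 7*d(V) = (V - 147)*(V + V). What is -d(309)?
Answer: -100110/7 ≈ -14301.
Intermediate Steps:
d(V) = -6/7 + 2*V*(-147 + V)/7 (d(V) = -6/7 + ((V - 147)*(V + V))/7 = -6/7 + ((-147 + V)*(2*V))/7 = -6/7 + (2*V*(-147 + V))/7 = -6/7 + 2*V*(-147 + V)/7)
-d(309) = -(-6/7 - 42*309 + (2/7)*309²) = -(-6/7 - 12978 + (2/7)*95481) = -(-6/7 - 12978 + 190962/7) = -1*100110/7 = -100110/7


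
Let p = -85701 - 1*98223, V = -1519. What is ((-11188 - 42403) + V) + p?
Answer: -239034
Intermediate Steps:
p = -183924 (p = -85701 - 98223 = -183924)
((-11188 - 42403) + V) + p = ((-11188 - 42403) - 1519) - 183924 = (-53591 - 1519) - 183924 = -55110 - 183924 = -239034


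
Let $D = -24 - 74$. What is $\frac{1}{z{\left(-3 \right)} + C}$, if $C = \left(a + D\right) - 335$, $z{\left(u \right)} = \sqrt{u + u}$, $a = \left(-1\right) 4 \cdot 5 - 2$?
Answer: $- \frac{455}{207031} - \frac{i \sqrt{6}}{207031} \approx -0.0021977 - 1.1832 \cdot 10^{-5} i$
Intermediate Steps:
$a = -22$ ($a = \left(-4\right) 5 - 2 = -20 - 2 = -22$)
$z{\left(u \right)} = \sqrt{2} \sqrt{u}$ ($z{\left(u \right)} = \sqrt{2 u} = \sqrt{2} \sqrt{u}$)
$D = -98$ ($D = -24 - 74 = -98$)
$C = -455$ ($C = \left(-22 - 98\right) - 335 = -120 - 335 = -455$)
$\frac{1}{z{\left(-3 \right)} + C} = \frac{1}{\sqrt{2} \sqrt{-3} - 455} = \frac{1}{\sqrt{2} i \sqrt{3} - 455} = \frac{1}{i \sqrt{6} - 455} = \frac{1}{-455 + i \sqrt{6}}$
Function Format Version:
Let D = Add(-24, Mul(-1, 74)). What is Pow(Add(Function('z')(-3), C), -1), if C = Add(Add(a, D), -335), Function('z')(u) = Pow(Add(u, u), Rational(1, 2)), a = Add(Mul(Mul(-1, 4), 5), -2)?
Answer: Add(Rational(-455, 207031), Mul(Rational(-1, 207031), I, Pow(6, Rational(1, 2)))) ≈ Add(-0.0021977, Mul(-1.1832e-5, I))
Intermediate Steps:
a = -22 (a = Add(Mul(-4, 5), -2) = Add(-20, -2) = -22)
Function('z')(u) = Mul(Pow(2, Rational(1, 2)), Pow(u, Rational(1, 2))) (Function('z')(u) = Pow(Mul(2, u), Rational(1, 2)) = Mul(Pow(2, Rational(1, 2)), Pow(u, Rational(1, 2))))
D = -98 (D = Add(-24, -74) = -98)
C = -455 (C = Add(Add(-22, -98), -335) = Add(-120, -335) = -455)
Pow(Add(Function('z')(-3), C), -1) = Pow(Add(Mul(Pow(2, Rational(1, 2)), Pow(-3, Rational(1, 2))), -455), -1) = Pow(Add(Mul(Pow(2, Rational(1, 2)), Mul(I, Pow(3, Rational(1, 2)))), -455), -1) = Pow(Add(Mul(I, Pow(6, Rational(1, 2))), -455), -1) = Pow(Add(-455, Mul(I, Pow(6, Rational(1, 2)))), -1)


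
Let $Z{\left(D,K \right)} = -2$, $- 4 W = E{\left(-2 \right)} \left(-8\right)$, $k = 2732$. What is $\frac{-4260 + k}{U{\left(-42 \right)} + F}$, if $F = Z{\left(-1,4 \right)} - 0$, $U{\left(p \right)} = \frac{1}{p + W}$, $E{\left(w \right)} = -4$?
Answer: $\frac{76400}{101} \approx 756.44$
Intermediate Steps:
$W = -8$ ($W = - \frac{\left(-4\right) \left(-8\right)}{4} = \left(- \frac{1}{4}\right) 32 = -8$)
$U{\left(p \right)} = \frac{1}{-8 + p}$ ($U{\left(p \right)} = \frac{1}{p - 8} = \frac{1}{-8 + p}$)
$F = -2$ ($F = -2 - 0 = -2 + 0 = -2$)
$\frac{-4260 + k}{U{\left(-42 \right)} + F} = \frac{-4260 + 2732}{\frac{1}{-8 - 42} - 2} = - \frac{1528}{\frac{1}{-50} - 2} = - \frac{1528}{- \frac{1}{50} - 2} = - \frac{1528}{- \frac{101}{50}} = \left(-1528\right) \left(- \frac{50}{101}\right) = \frac{76400}{101}$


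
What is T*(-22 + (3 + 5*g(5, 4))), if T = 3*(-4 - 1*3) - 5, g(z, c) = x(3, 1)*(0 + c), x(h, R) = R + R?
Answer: -546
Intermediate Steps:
x(h, R) = 2*R
g(z, c) = 2*c (g(z, c) = (2*1)*(0 + c) = 2*c)
T = -26 (T = 3*(-4 - 3) - 5 = 3*(-7) - 5 = -21 - 5 = -26)
T*(-22 + (3 + 5*g(5, 4))) = -26*(-22 + (3 + 5*(2*4))) = -26*(-22 + (3 + 5*8)) = -26*(-22 + (3 + 40)) = -26*(-22 + 43) = -26*21 = -546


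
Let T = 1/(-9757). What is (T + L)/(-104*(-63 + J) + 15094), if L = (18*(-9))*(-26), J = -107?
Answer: 41096483/319775918 ≈ 0.12852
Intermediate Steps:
L = 4212 (L = -162*(-26) = 4212)
T = -1/9757 ≈ -0.00010249
(T + L)/(-104*(-63 + J) + 15094) = (-1/9757 + 4212)/(-104*(-63 - 107) + 15094) = 41096483/(9757*(-104*(-170) + 15094)) = 41096483/(9757*(17680 + 15094)) = (41096483/9757)/32774 = (41096483/9757)*(1/32774) = 41096483/319775918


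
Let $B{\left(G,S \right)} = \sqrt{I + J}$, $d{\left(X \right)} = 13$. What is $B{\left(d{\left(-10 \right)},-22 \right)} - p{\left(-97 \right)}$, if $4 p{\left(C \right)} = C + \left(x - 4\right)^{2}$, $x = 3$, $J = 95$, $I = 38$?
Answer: $24 + \sqrt{133} \approx 35.533$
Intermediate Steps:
$B{\left(G,S \right)} = \sqrt{133}$ ($B{\left(G,S \right)} = \sqrt{38 + 95} = \sqrt{133}$)
$p{\left(C \right)} = \frac{1}{4} + \frac{C}{4}$ ($p{\left(C \right)} = \frac{C + \left(3 - 4\right)^{2}}{4} = \frac{C + \left(-1\right)^{2}}{4} = \frac{C + 1}{4} = \frac{1 + C}{4} = \frac{1}{4} + \frac{C}{4}$)
$B{\left(d{\left(-10 \right)},-22 \right)} - p{\left(-97 \right)} = \sqrt{133} - \left(\frac{1}{4} + \frac{1}{4} \left(-97\right)\right) = \sqrt{133} - \left(\frac{1}{4} - \frac{97}{4}\right) = \sqrt{133} - -24 = \sqrt{133} + 24 = 24 + \sqrt{133}$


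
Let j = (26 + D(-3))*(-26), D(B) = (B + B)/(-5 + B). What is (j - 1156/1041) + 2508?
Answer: 3771313/2082 ≈ 1811.4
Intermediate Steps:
D(B) = 2*B/(-5 + B) (D(B) = (2*B)/(-5 + B) = 2*B/(-5 + B))
j = -1391/2 (j = (26 + 2*(-3)/(-5 - 3))*(-26) = (26 + 2*(-3)/(-8))*(-26) = (26 + 2*(-3)*(-⅛))*(-26) = (26 + ¾)*(-26) = (107/4)*(-26) = -1391/2 ≈ -695.50)
(j - 1156/1041) + 2508 = (-1391/2 - 1156/1041) + 2508 = -1450343/2082 + 2508 = 3771313/2082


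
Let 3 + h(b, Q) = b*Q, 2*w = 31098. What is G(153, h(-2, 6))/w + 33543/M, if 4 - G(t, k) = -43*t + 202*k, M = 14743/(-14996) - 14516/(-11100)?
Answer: 943664347627229/9132440817 ≈ 1.0333e+5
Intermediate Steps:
w = 15549 (w = (½)*31098 = 15549)
h(b, Q) = -3 + Q*b (h(b, Q) = -3 + b*Q = -3 + Q*b)
M = 587333/1809300 (M = 14743*(-1/14996) - 14516*(-1/11100) = -641/652 + 3629/2775 = 587333/1809300 ≈ 0.32462)
G(t, k) = 4 - 202*k + 43*t (G(t, k) = 4 - (-43*t + 202*k) = 4 + (-202*k + 43*t) = 4 - 202*k + 43*t)
G(153, h(-2, 6))/w + 33543/M = (4 - 202*(-3 + 6*(-2)) + 43*153)/15549 + 33543/(587333/1809300) = (4 - 202*(-3 - 12) + 6579)*(1/15549) + 33543*(1809300/587333) = (4 - 202*(-15) + 6579)*(1/15549) + 60689349900/587333 = (4 + 3030 + 6579)*(1/15549) + 60689349900/587333 = 9613*(1/15549) + 60689349900/587333 = 9613/15549 + 60689349900/587333 = 943664347627229/9132440817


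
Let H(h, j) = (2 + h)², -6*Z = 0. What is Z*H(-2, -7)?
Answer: 0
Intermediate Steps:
Z = 0 (Z = -⅙*0 = 0)
Z*H(-2, -7) = 0*(2 - 2)² = 0*0² = 0*0 = 0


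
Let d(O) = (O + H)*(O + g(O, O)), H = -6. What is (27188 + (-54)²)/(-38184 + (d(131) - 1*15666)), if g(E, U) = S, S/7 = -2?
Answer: -30104/39225 ≈ -0.76747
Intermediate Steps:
S = -14 (S = 7*(-2) = -14)
g(E, U) = -14
d(O) = (-14 + O)*(-6 + O) (d(O) = (O - 6)*(O - 14) = (-6 + O)*(-14 + O) = (-14 + O)*(-6 + O))
(27188 + (-54)²)/(-38184 + (d(131) - 1*15666)) = (27188 + (-54)²)/(-38184 + ((84 + 131² - 20*131) - 1*15666)) = (27188 + 2916)/(-38184 + ((84 + 17161 - 2620) - 15666)) = 30104/(-38184 + (14625 - 15666)) = 30104/(-38184 - 1041) = 30104/(-39225) = 30104*(-1/39225) = -30104/39225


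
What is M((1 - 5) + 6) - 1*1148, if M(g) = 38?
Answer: -1110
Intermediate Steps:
M((1 - 5) + 6) - 1*1148 = 38 - 1*1148 = 38 - 1148 = -1110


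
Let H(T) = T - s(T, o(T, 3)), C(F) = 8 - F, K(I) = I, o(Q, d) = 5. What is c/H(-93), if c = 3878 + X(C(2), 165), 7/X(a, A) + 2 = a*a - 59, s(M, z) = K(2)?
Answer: -96943/2375 ≈ -40.818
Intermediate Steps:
s(M, z) = 2
X(a, A) = 7/(-61 + a²) (X(a, A) = 7/(-2 + (a*a - 59)) = 7/(-2 + (a² - 59)) = 7/(-2 + (-59 + a²)) = 7/(-61 + a²))
H(T) = -2 + T (H(T) = T - 1*2 = T - 2 = -2 + T)
c = 96943/25 (c = 3878 + 7/(-61 + (8 - 1*2)²) = 3878 + 7/(-61 + (8 - 2)²) = 3878 + 7/(-61 + 6²) = 3878 + 7/(-61 + 36) = 3878 + 7/(-25) = 3878 + 7*(-1/25) = 3878 - 7/25 = 96943/25 ≈ 3877.7)
c/H(-93) = 96943/(25*(-2 - 93)) = (96943/25)/(-95) = (96943/25)*(-1/95) = -96943/2375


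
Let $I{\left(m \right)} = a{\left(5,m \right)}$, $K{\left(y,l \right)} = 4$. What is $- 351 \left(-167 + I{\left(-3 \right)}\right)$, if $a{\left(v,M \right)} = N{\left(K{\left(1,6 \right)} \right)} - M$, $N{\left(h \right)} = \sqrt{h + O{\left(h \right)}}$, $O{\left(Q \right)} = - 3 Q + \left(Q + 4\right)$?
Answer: $57564$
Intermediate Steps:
$O{\left(Q \right)} = 4 - 2 Q$ ($O{\left(Q \right)} = - 3 Q + \left(4 + Q\right) = 4 - 2 Q$)
$N{\left(h \right)} = \sqrt{4 - h}$ ($N{\left(h \right)} = \sqrt{h - \left(-4 + 2 h\right)} = \sqrt{4 - h}$)
$a{\left(v,M \right)} = - M$ ($a{\left(v,M \right)} = \sqrt{4 - 4} - M = \sqrt{0} - M = 0 - M = - M$)
$I{\left(m \right)} = - m$
$- 351 \left(-167 + I{\left(-3 \right)}\right) = - 351 \left(-167 - -3\right) = - 351 \left(-167 + 3\right) = \left(-351\right) \left(-164\right) = 57564$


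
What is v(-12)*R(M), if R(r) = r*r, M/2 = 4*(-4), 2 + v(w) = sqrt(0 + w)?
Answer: -2048 + 2048*I*sqrt(3) ≈ -2048.0 + 3547.2*I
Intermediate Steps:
v(w) = -2 + sqrt(w) (v(w) = -2 + sqrt(0 + w) = -2 + sqrt(w))
M = -32 (M = 2*(4*(-4)) = 2*(-16) = -32)
R(r) = r**2
v(-12)*R(M) = (-2 + sqrt(-12))*(-32)**2 = (-2 + 2*I*sqrt(3))*1024 = -2048 + 2048*I*sqrt(3)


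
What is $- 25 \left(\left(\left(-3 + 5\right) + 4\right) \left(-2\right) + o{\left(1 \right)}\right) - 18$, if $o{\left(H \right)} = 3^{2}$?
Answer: $57$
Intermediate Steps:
$o{\left(H \right)} = 9$
$- 25 \left(\left(\left(-3 + 5\right) + 4\right) \left(-2\right) + o{\left(1 \right)}\right) - 18 = - 25 \left(\left(\left(-3 + 5\right) + 4\right) \left(-2\right) + 9\right) - 18 = - 25 \left(\left(2 + 4\right) \left(-2\right) + 9\right) - 18 = - 25 \left(6 \left(-2\right) + 9\right) - 18 = - 25 \left(-12 + 9\right) - 18 = \left(-25\right) \left(-3\right) - 18 = 75 - 18 = 57$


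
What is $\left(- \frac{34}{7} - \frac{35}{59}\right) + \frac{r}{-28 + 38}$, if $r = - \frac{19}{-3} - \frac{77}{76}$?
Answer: $- \frac{4631311}{941640} \approx -4.9183$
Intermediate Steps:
$r = \frac{1213}{228}$ ($r = \left(-19\right) \left(- \frac{1}{3}\right) - \frac{77}{76} = \frac{19}{3} - \frac{77}{76} = \frac{1213}{228} \approx 5.3202$)
$\left(- \frac{34}{7} - \frac{35}{59}\right) + \frac{r}{-28 + 38} = \left(- \frac{34}{7} - \frac{35}{59}\right) + \frac{1}{-28 + 38} \cdot \frac{1213}{228} = \left(\left(-34\right) \frac{1}{7} - \frac{35}{59}\right) + \frac{1}{10} \cdot \frac{1213}{228} = \left(- \frac{34}{7} - \frac{35}{59}\right) + \frac{1}{10} \cdot \frac{1213}{228} = - \frac{2251}{413} + \frac{1213}{2280} = - \frac{4631311}{941640}$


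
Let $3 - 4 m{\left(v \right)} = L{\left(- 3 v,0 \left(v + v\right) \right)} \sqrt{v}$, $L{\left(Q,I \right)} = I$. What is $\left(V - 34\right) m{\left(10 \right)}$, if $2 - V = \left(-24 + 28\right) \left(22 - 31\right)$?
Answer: $3$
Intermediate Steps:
$V = 38$ ($V = 2 - \left(-24 + 28\right) \left(22 - 31\right) = 2 - 4 \left(-9\right) = 2 - -36 = 2 + 36 = 38$)
$m{\left(v \right)} = \frac{3}{4}$ ($m{\left(v \right)} = \frac{3}{4} - \frac{0 \left(v + v\right) \sqrt{v}}{4} = \frac{3}{4} - \frac{0 \cdot 2 v \sqrt{v}}{4} = \frac{3}{4} - \frac{0 \sqrt{v}}{4} = \frac{3}{4} - 0 = \frac{3}{4} + 0 = \frac{3}{4}$)
$\left(V - 34\right) m{\left(10 \right)} = \left(38 - 34\right) \frac{3}{4} = 4 \cdot \frac{3}{4} = 3$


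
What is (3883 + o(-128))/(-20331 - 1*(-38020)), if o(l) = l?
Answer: 3755/17689 ≈ 0.21228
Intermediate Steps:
(3883 + o(-128))/(-20331 - 1*(-38020)) = (3883 - 128)/(-20331 - 1*(-38020)) = 3755/(-20331 + 38020) = 3755/17689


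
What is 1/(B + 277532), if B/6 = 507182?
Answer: 1/3320624 ≈ 3.0115e-7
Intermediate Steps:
B = 3043092 (B = 6*507182 = 3043092)
1/(B + 277532) = 1/(3043092 + 277532) = 1/3320624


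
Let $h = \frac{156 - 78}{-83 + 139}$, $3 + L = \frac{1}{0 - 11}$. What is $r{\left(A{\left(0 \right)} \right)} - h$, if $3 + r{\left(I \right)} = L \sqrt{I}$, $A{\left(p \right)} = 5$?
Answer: $- \frac{123}{28} - \frac{34 \sqrt{5}}{11} \approx -11.304$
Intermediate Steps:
$L = - \frac{34}{11}$ ($L = -3 + \frac{1}{0 - 11} = -3 + \frac{1}{-11} = -3 - \frac{1}{11} = - \frac{34}{11} \approx -3.0909$)
$h = \frac{39}{28}$ ($h = \frac{78}{56} = 78 \cdot \frac{1}{56} = \frac{39}{28} \approx 1.3929$)
$r{\left(I \right)} = -3 - \frac{34 \sqrt{I}}{11}$
$r{\left(A{\left(0 \right)} \right)} - h = \left(-3 - \frac{34 \sqrt{5}}{11}\right) - \frac{39}{28} = - \frac{123}{28} - \frac{34 \sqrt{5}}{11}$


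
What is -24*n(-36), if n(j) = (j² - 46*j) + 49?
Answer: -72024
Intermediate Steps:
n(j) = 49 + j² - 46*j
-24*n(-36) = -24*(49 + (-36)² - 46*(-36)) = -24*(49 + 1296 + 1656) = -24*3001 = -72024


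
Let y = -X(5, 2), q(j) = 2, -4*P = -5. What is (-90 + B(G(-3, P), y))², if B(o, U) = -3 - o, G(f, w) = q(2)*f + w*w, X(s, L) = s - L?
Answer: 2007889/256 ≈ 7843.3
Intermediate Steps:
P = 5/4 (P = -¼*(-5) = 5/4 ≈ 1.2500)
y = -3 (y = -(5 - 1*2) = -(5 - 2) = -1*3 = -3)
G(f, w) = w² + 2*f (G(f, w) = 2*f + w*w = 2*f + w² = w² + 2*f)
(-90 + B(G(-3, P), y))² = (-90 + (-3 - ((5/4)² + 2*(-3))))² = (-90 + (-3 - (25/16 - 6)))² = (-90 + (-3 - 1*(-71/16)))² = (-90 + (-3 + 71/16))² = (-90 + 23/16)² = (-1417/16)² = 2007889/256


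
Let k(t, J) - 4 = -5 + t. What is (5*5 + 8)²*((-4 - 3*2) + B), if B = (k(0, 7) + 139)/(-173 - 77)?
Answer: -1436391/125 ≈ -11491.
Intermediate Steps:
k(t, J) = -1 + t (k(t, J) = 4 + (-5 + t) = -1 + t)
B = -69/125 (B = ((-1 + 0) + 139)/(-173 - 77) = (-1 + 139)/(-250) = 138*(-1/250) = -69/125 ≈ -0.55200)
(5*5 + 8)²*((-4 - 3*2) + B) = (5*5 + 8)²*((-4 - 3*2) - 69/125) = (25 + 8)²*((-4 - 6) - 69/125) = 33²*(-10 - 69/125) = 1089*(-1319/125) = -1436391/125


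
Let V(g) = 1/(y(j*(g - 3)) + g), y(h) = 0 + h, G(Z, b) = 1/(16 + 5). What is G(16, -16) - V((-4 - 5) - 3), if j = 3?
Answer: 26/399 ≈ 0.065163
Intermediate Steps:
G(Z, b) = 1/21
y(h) = h
V(g) = 1/(-9 + 4*g) (V(g) = 1/(3*(g - 3) + g) = 1/(3*(-3 + g) + g) = 1/((-9 + 3*g) + g) = 1/(-9 + 4*g))
G(16, -16) - V((-4 - 5) - 3) = 1/21 - 1/(-9 + 4*((-4 - 5) - 3)) = 1/21 - 1/(-9 + 4*(-9 - 3)) = 1/21 - 1/(-9 + 4*(-12)) = 1/21 - 1/(-9 - 48) = 1/21 - 1/(-57) = 1/21 - 1*(-1/57) = 1/21 + 1/57 = 26/399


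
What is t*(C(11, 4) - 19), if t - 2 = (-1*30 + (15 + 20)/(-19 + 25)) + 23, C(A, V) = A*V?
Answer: 125/6 ≈ 20.833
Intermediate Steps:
t = 5/6 (t = 2 + ((-1*30 + (15 + 20)/(-19 + 25)) + 23) = 2 + ((-30 + 35/6) + 23) = 2 + (-145/6 + 23) = 2 - 7/6 = 5/6 ≈ 0.83333)
t*(C(11, 4) - 19) = 5*(11*4 - 19)/6 = 5*(44 - 19)/6 = (5/6)*25 = 125/6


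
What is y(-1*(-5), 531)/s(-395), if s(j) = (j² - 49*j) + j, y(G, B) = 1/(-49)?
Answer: -1/8574265 ≈ -1.1663e-7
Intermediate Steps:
y(G, B) = -1/49
s(j) = j² - 48*j
y(-1*(-5), 531)/s(-395) = -(-1/(395*(-48 - 395)))/49 = -1/(49*((-395*(-443)))) = -1/49/174985 = -1/49*1/174985 = -1/8574265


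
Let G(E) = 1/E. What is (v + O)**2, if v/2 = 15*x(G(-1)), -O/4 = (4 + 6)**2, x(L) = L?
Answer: 184900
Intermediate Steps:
O = -400 (O = -4*(4 + 6)**2 = -4*10**2 = -4*100 = -400)
v = -30 (v = 2*(15/(-1)) = 2*(15*(-1)) = 2*(-15) = -30)
(v + O)**2 = (-30 - 400)**2 = (-430)**2 = 184900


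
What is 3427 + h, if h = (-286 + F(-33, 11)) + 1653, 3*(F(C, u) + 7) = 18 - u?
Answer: 14368/3 ≈ 4789.3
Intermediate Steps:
F(C, u) = -1 - u/3 (F(C, u) = -7 + (18 - u)/3 = -7 + (6 - u/3) = -1 - u/3)
h = 4087/3 (h = (-286 + (-1 - 1/3*11)) + 1653 = (-286 + (-1 - 11/3)) + 1653 = (-286 - 14/3) + 1653 = -872/3 + 1653 = 4087/3 ≈ 1362.3)
3427 + h = 3427 + 4087/3 = 14368/3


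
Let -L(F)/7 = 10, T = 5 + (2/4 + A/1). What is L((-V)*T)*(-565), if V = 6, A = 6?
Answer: 39550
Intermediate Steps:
T = 23/2 (T = 5 + (2/4 + 6/1) = 5 + (2*(¼) + 6*1) = 5 + (½ + 6) = 5 + 13/2 = 23/2 ≈ 11.500)
L(F) = -70 (L(F) = -7*10 = -70)
L((-V)*T)*(-565) = -70*(-565) = 39550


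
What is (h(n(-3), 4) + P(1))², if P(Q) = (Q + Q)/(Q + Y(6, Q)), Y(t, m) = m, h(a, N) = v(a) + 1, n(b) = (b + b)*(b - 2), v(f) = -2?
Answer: 0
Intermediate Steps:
n(b) = 2*b*(-2 + b) (n(b) = (2*b)*(-2 + b) = 2*b*(-2 + b))
h(a, N) = -1 (h(a, N) = -2 + 1 = -1)
P(Q) = 1 (P(Q) = (Q + Q)/(Q + Q) = (2*Q)/((2*Q)) = (2*Q)*(1/(2*Q)) = 1)
(h(n(-3), 4) + P(1))² = (-1 + 1)² = 0² = 0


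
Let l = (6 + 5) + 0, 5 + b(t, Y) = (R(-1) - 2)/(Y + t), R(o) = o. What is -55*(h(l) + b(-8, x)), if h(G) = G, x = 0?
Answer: -2805/8 ≈ -350.63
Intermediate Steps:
b(t, Y) = -5 - 3/(Y + t) (b(t, Y) = -5 + (-1 - 2)/(Y + t) = -5 - 3/(Y + t))
l = 11 (l = 11 + 0 = 11)
-55*(h(l) + b(-8, x)) = -55*(11 + (-3 - 5*0 - 5*(-8))/(0 - 8)) = -55*(11 + (-3 + 0 + 40)/(-8)) = -55*(11 - ⅛*37) = -55*(11 - 37/8) = -55*51/8 = -2805/8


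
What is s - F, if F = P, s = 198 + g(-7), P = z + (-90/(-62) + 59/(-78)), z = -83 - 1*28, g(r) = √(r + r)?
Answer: 745481/2418 + I*√14 ≈ 308.3 + 3.7417*I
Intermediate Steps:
g(r) = √2*√r (g(r) = √(2*r) = √2*√r)
z = -111 (z = -83 - 28 = -111)
P = -266717/2418 (P = -111 + (-90/(-62) + 59/(-78)) = -111 + (-90*(-1/62) + 59*(-1/78)) = -111 + (45/31 - 59/78) = -111 + 1681/2418 = -266717/2418 ≈ -110.30)
s = 198 + I*√14 (s = 198 + √2*√(-7) = 198 + √2*(I*√7) = 198 + I*√14 ≈ 198.0 + 3.7417*I)
F = -266717/2418 ≈ -110.30
s - F = (198 + I*√14) - 1*(-266717/2418) = (198 + I*√14) + 266717/2418 = 745481/2418 + I*√14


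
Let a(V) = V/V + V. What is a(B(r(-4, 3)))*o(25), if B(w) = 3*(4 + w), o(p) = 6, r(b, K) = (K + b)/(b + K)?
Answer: 96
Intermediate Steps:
r(b, K) = 1 (r(b, K) = (K + b)/(K + b) = 1)
B(w) = 12 + 3*w
a(V) = 1 + V
a(B(r(-4, 3)))*o(25) = (1 + (12 + 3*1))*6 = (1 + (12 + 3))*6 = (1 + 15)*6 = 16*6 = 96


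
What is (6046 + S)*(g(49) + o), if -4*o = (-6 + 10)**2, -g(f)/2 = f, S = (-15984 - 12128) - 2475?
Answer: 2503182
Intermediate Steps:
S = -30587 (S = -28112 - 2475 = -30587)
g(f) = -2*f
o = -4 (o = -(-6 + 10)**2/4 = -1/4*4**2 = -1/4*16 = -4)
(6046 + S)*(g(49) + o) = (6046 - 30587)*(-2*49 - 4) = -24541*(-98 - 4) = -24541*(-102) = 2503182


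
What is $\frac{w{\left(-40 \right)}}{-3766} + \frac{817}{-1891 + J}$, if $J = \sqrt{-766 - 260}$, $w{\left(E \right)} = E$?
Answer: $\frac{3 \left(- 500197 i + 20 \sqrt{114}\right)}{1883 \left(3 \sqrt{114} + 1891 i\right)} \approx -0.4213 - 0.0073162 i$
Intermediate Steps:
$J = 3 i \sqrt{114}$ ($J = \sqrt{-1026} = 3 i \sqrt{114} \approx 32.031 i$)
$\frac{w{\left(-40 \right)}}{-3766} + \frac{817}{-1891 + J} = - \frac{40}{-3766} + \frac{817}{-1891 + 3 i \sqrt{114}} = \left(-40\right) \left(- \frac{1}{3766}\right) + \frac{817}{-1891 + 3 i \sqrt{114}} = \frac{20}{1883} + \frac{817}{-1891 + 3 i \sqrt{114}}$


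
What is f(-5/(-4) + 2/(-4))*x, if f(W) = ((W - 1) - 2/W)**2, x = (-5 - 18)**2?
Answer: 648025/144 ≈ 4500.2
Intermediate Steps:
x = 529 (x = (-23)**2 = 529)
f(W) = (-1 + W - 2/W)**2 (f(W) = ((-1 + W) - 2/W)**2 = (-1 + W - 2/W)**2)
f(-5/(-4) + 2/(-4))*x = ((2 + (-5/(-4) + 2/(-4)) - (-5/(-4) + 2/(-4))**2)**2/(-5/(-4) + 2/(-4))**2)*529 = ((2 + (-5*(-1/4) + 2*(-1/4)) - (-5*(-1/4) + 2*(-1/4))**2)**2/(-5*(-1/4) + 2*(-1/4))**2)*529 = ((2 + (5/4 - 1/2) - (5/4 - 1/2)**2)**2/(5/4 - 1/2)**2)*529 = ((2 + 3/4 - (3/4)**2)**2/(3/4)**2)*529 = (16*(2 + 3/4 - 1*9/16)**2/9)*529 = (16*(2 + 3/4 - 9/16)**2/9)*529 = (16*(35/16)**2/9)*529 = ((16/9)*(1225/256))*529 = (1225/144)*529 = 648025/144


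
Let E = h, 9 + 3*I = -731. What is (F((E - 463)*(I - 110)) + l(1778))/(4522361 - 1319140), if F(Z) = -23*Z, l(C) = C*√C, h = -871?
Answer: -32829740/9609663 + 254*√1778/457603 ≈ -3.3929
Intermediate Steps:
I = -740/3 (I = -3 + (⅓)*(-731) = -3 - 731/3 = -740/3 ≈ -246.67)
E = -871
l(C) = C^(3/2)
(F((E - 463)*(I - 110)) + l(1778))/(4522361 - 1319140) = (-23*(-871 - 463)*(-740/3 - 110) + 1778^(3/2))/(4522361 - 1319140) = (-(-30682)*(-1070)/3 + 1778*√1778)/3203221 = (-23*1427380/3 + 1778*√1778)*(1/3203221) = (-32829740/3 + 1778*√1778)*(1/3203221) = -32829740/9609663 + 254*√1778/457603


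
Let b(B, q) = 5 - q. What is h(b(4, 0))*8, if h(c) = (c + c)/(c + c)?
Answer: 8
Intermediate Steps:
h(c) = 1 (h(c) = (2*c)/((2*c)) = (2*c)*(1/(2*c)) = 1)
h(b(4, 0))*8 = 1*8 = 8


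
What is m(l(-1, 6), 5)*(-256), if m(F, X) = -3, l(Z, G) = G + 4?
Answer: 768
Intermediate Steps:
l(Z, G) = 4 + G
m(l(-1, 6), 5)*(-256) = -3*(-256) = 768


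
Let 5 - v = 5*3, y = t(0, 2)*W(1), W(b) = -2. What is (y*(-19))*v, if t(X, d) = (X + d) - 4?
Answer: 760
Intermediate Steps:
t(X, d) = -4 + X + d
y = 4 (y = (-4 + 0 + 2)*(-2) = -2*(-2) = 4)
v = -10 (v = 5 - 5*3 = 5 - 1*15 = 5 - 15 = -10)
(y*(-19))*v = (4*(-19))*(-10) = -76*(-10) = 760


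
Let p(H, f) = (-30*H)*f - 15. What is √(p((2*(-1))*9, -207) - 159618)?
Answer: 3*I*√30157 ≈ 520.97*I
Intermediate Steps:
p(H, f) = -15 - 30*H*f (p(H, f) = -30*H*f - 15 = -15 - 30*H*f)
√(p((2*(-1))*9, -207) - 159618) = √((-15 - 30*(2*(-1))*9*(-207)) - 159618) = √((-15 - 30*(-2*9)*(-207)) - 159618) = √((-15 - 30*(-18)*(-207)) - 159618) = √((-15 - 111780) - 159618) = √(-111795 - 159618) = √(-271413) = 3*I*√30157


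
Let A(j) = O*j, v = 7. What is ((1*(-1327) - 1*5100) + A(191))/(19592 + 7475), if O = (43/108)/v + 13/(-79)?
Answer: -385074469/1616549508 ≈ -0.23821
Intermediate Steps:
O = -6431/59724 (O = (43/108)/7 + 13/(-79) = (43*(1/108))*(⅐) + 13*(-1/79) = (43/108)*(⅐) - 13/79 = 43/756 - 13/79 = -6431/59724 ≈ -0.10768)
A(j) = -6431*j/59724
((1*(-1327) - 1*5100) + A(191))/(19592 + 7475) = ((1*(-1327) - 1*5100) - 6431/59724*191)/(19592 + 7475) = ((-1327 - 5100) - 1228321/59724)/27067 = (-6427 - 1228321/59724)*(1/27067) = -385074469/59724*1/27067 = -385074469/1616549508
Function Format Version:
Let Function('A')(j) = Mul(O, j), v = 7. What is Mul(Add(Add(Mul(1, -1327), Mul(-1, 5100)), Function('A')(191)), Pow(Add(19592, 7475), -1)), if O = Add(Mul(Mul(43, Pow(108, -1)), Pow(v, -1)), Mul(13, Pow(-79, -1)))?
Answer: Rational(-385074469, 1616549508) ≈ -0.23821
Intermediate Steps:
O = Rational(-6431, 59724) (O = Add(Mul(Mul(43, Pow(108, -1)), Pow(7, -1)), Mul(13, Pow(-79, -1))) = Add(Mul(Mul(43, Rational(1, 108)), Rational(1, 7)), Mul(13, Rational(-1, 79))) = Add(Mul(Rational(43, 108), Rational(1, 7)), Rational(-13, 79)) = Add(Rational(43, 756), Rational(-13, 79)) = Rational(-6431, 59724) ≈ -0.10768)
Function('A')(j) = Mul(Rational(-6431, 59724), j)
Mul(Add(Add(Mul(1, -1327), Mul(-1, 5100)), Function('A')(191)), Pow(Add(19592, 7475), -1)) = Mul(Add(Add(Mul(1, -1327), Mul(-1, 5100)), Mul(Rational(-6431, 59724), 191)), Pow(Add(19592, 7475), -1)) = Mul(Add(Add(-1327, -5100), Rational(-1228321, 59724)), Pow(27067, -1)) = Mul(Add(-6427, Rational(-1228321, 59724)), Rational(1, 27067)) = Mul(Rational(-385074469, 59724), Rational(1, 27067)) = Rational(-385074469, 1616549508)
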